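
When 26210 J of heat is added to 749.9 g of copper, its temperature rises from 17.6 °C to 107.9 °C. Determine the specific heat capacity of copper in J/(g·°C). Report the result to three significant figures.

c = 0.387 J/(g·°C)

c = q / (m ΔT) = 26210 / (749.9 × 90.3)
c = 26210 / 67715.97 = 0.387 J/(g·°C)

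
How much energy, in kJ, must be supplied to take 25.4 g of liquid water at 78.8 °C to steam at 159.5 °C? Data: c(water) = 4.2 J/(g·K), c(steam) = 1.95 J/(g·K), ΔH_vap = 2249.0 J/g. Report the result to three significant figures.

q1 (heat water 78.8→100.0 °C): 25.4 × 4.2 × 21.2 = 2262 J
q2 (vaporize at 100 °C): 25.4 × 2249.0 = 57125 J
q3 (heat steam 100.0→159.5 °C): 25.4 × 1.95 × 59.5 = 2947 J
Total: 2262 + 57125 + 2947 = 62334 J = 62.3 kJ

q = 62.3 kJ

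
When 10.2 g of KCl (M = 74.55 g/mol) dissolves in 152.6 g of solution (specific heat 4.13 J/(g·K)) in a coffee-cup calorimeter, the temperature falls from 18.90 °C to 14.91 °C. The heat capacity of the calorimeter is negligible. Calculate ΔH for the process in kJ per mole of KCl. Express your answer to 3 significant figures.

ΔH = 18.4 kJ/mol

|ΔT| = |14.91 − 18.90| = 3.99 °C
|q_surr| = (152.6 × 4.13) × 3.99 = 630.238 × 3.99 = 2515 J
n(KCl) = 10.2 / 74.55 = 0.1368 mol
Temperature fell, so q_rxn = +|q_surr| = 2.515 kJ
ΔH = q_rxn / n = 18.38 kJ/mol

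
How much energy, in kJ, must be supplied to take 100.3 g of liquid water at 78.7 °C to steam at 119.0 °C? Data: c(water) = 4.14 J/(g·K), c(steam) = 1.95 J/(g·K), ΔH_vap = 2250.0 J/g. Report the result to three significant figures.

q1 (heat water 78.7→100.0 °C): 100.3 × 4.14 × 21.3 = 8845 J
q2 (vaporize at 100 °C): 100.3 × 2250.0 = 225675 J
q3 (heat steam 100.0→119.0 °C): 100.3 × 1.95 × 19.0 = 3716 J
Total: 8845 + 225675 + 3716 = 238236 J = 238 kJ

q = 238 kJ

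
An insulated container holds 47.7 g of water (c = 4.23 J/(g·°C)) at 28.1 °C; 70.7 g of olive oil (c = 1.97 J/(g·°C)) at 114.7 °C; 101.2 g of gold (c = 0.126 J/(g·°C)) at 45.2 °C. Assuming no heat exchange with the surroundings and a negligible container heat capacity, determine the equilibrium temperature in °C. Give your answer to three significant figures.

Σ mᵢcᵢ(T − Tᵢ) = 0  ⇒  T = Σ mᵢcᵢTᵢ / Σ mᵢcᵢ
Σ mᵢcᵢ = 47.7×4.23 + 70.7×1.97 + 101.2×0.126 = 353.8012
Σ mᵢcᵢTᵢ = 201.771×28.1 + 139.279×114.7 + 12.7512×45.2 = 22221
T = 22221 / 353.8012 = 62.81 °C

T_f = 62.8 °C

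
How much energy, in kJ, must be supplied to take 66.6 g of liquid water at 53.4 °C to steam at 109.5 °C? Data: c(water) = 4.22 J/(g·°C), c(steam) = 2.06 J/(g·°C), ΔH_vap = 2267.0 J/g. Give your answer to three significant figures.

q1 (heat water 53.4→100.0 °C): 66.6 × 4.22 × 46.6 = 13097 J
q2 (vaporize at 100 °C): 66.6 × 2267.0 = 150982 J
q3 (heat steam 100.0→109.5 °C): 66.6 × 2.06 × 9.5 = 1303 J
Total: 13097 + 150982 + 1303 = 165382 J = 165 kJ

q = 165 kJ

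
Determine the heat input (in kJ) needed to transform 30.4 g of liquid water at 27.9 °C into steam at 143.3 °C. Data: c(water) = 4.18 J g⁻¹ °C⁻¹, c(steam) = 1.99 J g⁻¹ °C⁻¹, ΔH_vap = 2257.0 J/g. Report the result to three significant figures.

q1 (heat water 27.9→100.0 °C): 30.4 × 4.18 × 72.1 = 9162 J
q2 (vaporize at 100 °C): 30.4 × 2257.0 = 68613 J
q3 (heat steam 100.0→143.3 °C): 30.4 × 1.99 × 43.3 = 2619 J
Total: 9162 + 68613 + 2619 = 80394 J = 80.4 kJ

q = 80.4 kJ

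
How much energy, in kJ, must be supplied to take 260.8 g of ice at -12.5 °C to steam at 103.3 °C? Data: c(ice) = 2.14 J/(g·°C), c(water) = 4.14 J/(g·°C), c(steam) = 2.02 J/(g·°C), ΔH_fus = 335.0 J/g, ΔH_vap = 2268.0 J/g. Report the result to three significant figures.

q1 (heat ice -12.5→0.0 °C): 260.8 × 2.14 × 12.5 = 6976 J
q2 (melt at 0 °C): 260.8 × 335.0 = 87368 J
q3 (heat water 0.0→100.0 °C): 260.8 × 4.14 × 100.0 = 107971 J
q4 (vaporize at 100 °C): 260.8 × 2268.0 = 591494 J
q5 (heat steam 100.0→103.3 °C): 260.8 × 2.02 × 3.3 = 1738 J
Total: 6976 + 87368 + 107971 + 591494 + 1738 = 795547 J = 796 kJ

q = 796 kJ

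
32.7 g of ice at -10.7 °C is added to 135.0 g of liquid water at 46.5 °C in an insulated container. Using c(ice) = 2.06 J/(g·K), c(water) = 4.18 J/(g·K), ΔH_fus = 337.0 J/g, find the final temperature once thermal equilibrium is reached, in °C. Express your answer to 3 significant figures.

Heat to bring ice to 0 °C and melt it: q₁ = 32.7×2.06×10.7 + 32.7×337.0 = 11741 J
Heat the water can supply cooling to 0 °C: 135.0×4.18×46.5 = 26240.0 J > q₁, so all ice melts.
Energy balance: 135.0×4.18×(46.5 − T) = 11741 + 32.7×4.18×(T − 0)
564.3(46.5 − T) = 11741 + 136.686 T
26240.0 − 11741 = 700.986 T
T = 14499.0 / 700.986 = 20.68 °C

T_f = 20.7 °C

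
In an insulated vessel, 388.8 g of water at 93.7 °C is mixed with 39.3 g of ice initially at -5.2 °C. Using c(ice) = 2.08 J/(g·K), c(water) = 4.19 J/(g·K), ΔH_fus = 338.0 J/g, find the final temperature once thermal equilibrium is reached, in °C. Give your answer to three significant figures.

Heat to bring ice to 0 °C and melt it: q₁ = 39.3×2.08×5.2 + 39.3×338.0 = 13708 J
Heat the water can supply cooling to 0 °C: 388.8×4.19×93.7 = 152644 J > q₁, so all ice melts.
Energy balance: 388.8×4.19×(93.7 − T) = 13708 + 39.3×4.19×(T − 0)
1629.072(93.7 − T) = 13708 + 164.667 T
152644 − 13708 = 1793.739 T
T = 138936 / 1793.739 = 77.46 °C

T_f = 77.5 °C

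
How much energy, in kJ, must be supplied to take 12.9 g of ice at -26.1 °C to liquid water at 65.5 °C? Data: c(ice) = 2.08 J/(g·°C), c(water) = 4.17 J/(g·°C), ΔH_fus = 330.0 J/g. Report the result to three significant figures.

q1 (heat ice -26.1→0.0 °C): 12.9 × 2.08 × 26.1 = 700 J
q2 (melt at 0 °C): 12.9 × 330.0 = 4257 J
q3 (heat water 0.0→65.5 °C): 12.9 × 4.17 × 65.5 = 3523 J
Total: 700 + 4257 + 3523 = 8480 J = 8.48 kJ

q = 8.48 kJ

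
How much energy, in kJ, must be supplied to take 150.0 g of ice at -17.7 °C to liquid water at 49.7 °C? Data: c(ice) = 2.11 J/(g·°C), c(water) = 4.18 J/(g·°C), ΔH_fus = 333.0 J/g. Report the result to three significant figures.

q1 (heat ice -17.7→0.0 °C): 150.0 × 2.11 × 17.7 = 5602 J
q2 (melt at 0 °C): 150.0 × 333.0 = 49950 J
q3 (heat water 0.0→49.7 °C): 150.0 × 4.18 × 49.7 = 31162 J
Total: 5602 + 49950 + 31162 = 86714 J = 86.7 kJ

q = 86.7 kJ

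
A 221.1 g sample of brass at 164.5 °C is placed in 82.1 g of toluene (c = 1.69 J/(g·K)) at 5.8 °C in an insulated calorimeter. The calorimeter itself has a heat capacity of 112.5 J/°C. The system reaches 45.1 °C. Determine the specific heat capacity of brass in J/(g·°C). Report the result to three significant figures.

q_gained = (82.1 × 1.69 + 112.5) × (45.1 − 5.8) = 9874 J
q_lost = 221.1 × c × (164.5 − 45.1) = 26399.34 c
Set equal: c = 9874 / 26399.34 = 0.374 J/(g·°C)

c = 0.374 J/(g·°C)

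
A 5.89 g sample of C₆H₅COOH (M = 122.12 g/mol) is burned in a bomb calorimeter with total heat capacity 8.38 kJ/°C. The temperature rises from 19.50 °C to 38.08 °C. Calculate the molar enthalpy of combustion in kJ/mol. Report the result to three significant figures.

ΔT = 38.08 − 19.50 = 18.58 °C
q_cal = C_cal × ΔT = 8.38 × 18.58 = 155.7004 kJ
n = 5.89 / 122.12 = 0.04823 mol
q_rxn = −q_cal = -155.7004 kJ
ΔH = -155.7004 / 0.04823 = -3228 kJ/mol

ΔH = -3230 kJ/mol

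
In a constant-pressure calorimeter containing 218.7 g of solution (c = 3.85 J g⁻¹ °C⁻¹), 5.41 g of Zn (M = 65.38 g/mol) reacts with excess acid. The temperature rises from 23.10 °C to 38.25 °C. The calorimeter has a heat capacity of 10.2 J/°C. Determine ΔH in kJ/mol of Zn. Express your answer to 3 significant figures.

|ΔT| = |38.25 − 23.10| = 15.15 °C
|q_surr| = (218.7 × 3.85 + 10.2) × 15.15 = 852.195 × 15.15 = 12910 J
n(Zn) = 5.41 / 65.38 = 0.08275 mol
Temperature rose, so q_rxn = −|q_surr| = -12.91 kJ
ΔH = q_rxn / n = -156.0 kJ/mol

ΔH = -156 kJ/mol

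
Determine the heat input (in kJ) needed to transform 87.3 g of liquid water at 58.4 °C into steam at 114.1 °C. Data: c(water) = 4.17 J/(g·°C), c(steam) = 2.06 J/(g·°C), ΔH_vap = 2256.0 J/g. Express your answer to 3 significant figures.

q = 215 kJ

q1 (heat water 58.4→100.0 °C): 87.3 × 4.17 × 41.6 = 15144 J
q2 (vaporize at 100 °C): 87.3 × 2256.0 = 196949 J
q3 (heat steam 100.0→114.1 °C): 87.3 × 2.06 × 14.1 = 2536 J
Total: 15144 + 196949 + 2536 = 214629 J = 215 kJ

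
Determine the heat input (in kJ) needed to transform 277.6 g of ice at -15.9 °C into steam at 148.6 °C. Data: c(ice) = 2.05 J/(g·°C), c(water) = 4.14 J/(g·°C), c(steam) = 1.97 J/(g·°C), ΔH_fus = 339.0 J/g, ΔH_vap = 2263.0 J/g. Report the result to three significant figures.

q = 873 kJ

q1 (heat ice -15.9→0.0 °C): 277.6 × 2.05 × 15.9 = 9048 J
q2 (melt at 0 °C): 277.6 × 339.0 = 94106 J
q3 (heat water 0.0→100.0 °C): 277.6 × 4.14 × 100.0 = 114926 J
q4 (vaporize at 100 °C): 277.6 × 2263.0 = 628209 J
q5 (heat steam 100.0→148.6 °C): 277.6 × 1.97 × 48.6 = 26578 J
Total: 9048 + 94106 + 114926 + 628209 + 26578 = 872867 J = 873 kJ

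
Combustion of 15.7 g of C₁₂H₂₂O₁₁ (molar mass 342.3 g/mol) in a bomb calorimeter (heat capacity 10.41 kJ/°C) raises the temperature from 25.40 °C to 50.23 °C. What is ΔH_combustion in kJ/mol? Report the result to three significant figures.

ΔT = 50.23 − 25.40 = 24.83 °C
q_cal = C_cal × ΔT = 10.41 × 24.83 = 258.4803 kJ
n = 15.7 / 342.3 = 0.04587 mol
q_rxn = −q_cal = -258.4803 kJ
ΔH = -258.4803 / 0.04587 = -5635 kJ/mol

ΔH = -5640 kJ/mol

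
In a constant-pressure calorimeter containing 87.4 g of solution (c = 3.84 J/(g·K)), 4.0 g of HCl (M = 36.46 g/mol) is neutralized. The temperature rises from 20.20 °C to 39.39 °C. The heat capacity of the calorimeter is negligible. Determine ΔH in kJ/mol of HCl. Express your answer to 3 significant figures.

ΔH = -58.7 kJ/mol

|ΔT| = |39.39 − 20.20| = 19.19 °C
|q_surr| = (87.4 × 3.84) × 19.19 = 335.616 × 19.19 = 6440 J
n(HCl) = 4.0 / 36.46 = 0.1097 mol
Temperature rose, so q_rxn = −|q_surr| = -6.440 kJ
ΔH = q_rxn / n = -58.71 kJ/mol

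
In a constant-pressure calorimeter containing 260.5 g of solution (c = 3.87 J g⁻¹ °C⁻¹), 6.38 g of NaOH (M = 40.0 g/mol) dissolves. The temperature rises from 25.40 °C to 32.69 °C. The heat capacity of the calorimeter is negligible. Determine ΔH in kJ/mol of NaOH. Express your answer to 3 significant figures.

ΔH = -46.1 kJ/mol

|ΔT| = |32.69 − 25.40| = 7.29 °C
|q_surr| = (260.5 × 3.87) × 7.29 = 1008.135 × 7.29 = 7349 J
n(NaOH) = 6.38 / 40.0 = 0.1595 mol
Temperature rose, so q_rxn = −|q_surr| = -7.349 kJ
ΔH = q_rxn / n = -46.08 kJ/mol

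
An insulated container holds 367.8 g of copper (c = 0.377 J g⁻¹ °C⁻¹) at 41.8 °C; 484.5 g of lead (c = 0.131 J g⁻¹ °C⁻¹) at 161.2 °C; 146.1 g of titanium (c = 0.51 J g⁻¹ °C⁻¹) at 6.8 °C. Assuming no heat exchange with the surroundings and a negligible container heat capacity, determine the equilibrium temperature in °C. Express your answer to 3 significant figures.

T_f = 59.8 °C

Σ mᵢcᵢ(T − Tᵢ) = 0  ⇒  T = Σ mᵢcᵢTᵢ / Σ mᵢcᵢ
Σ mᵢcᵢ = 367.8×0.377 + 484.5×0.131 + 146.1×0.51 = 276.6411
Σ mᵢcᵢTᵢ = 138.6606×41.8 + 63.4695×161.2 + 74.511×6.8 = 16534
T = 16534 / 276.6411 = 59.77 °C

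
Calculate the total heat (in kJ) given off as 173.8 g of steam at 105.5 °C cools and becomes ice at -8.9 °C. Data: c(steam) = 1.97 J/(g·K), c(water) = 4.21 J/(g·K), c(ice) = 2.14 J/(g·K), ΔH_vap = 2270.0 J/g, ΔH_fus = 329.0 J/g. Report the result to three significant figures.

q = 530 kJ

q1 (cool steam 105.5→100 °C): 173.8 × 1.97 × 5.5 = 1883 J
q2 (condense at 100 °C): 173.8 × 2270.0 = 394526 J
q3 (cool water 100→0 °C): 173.8 × 4.21 × 100.0 = 73170 J
q4 (freeze at 0 °C): 173.8 × 329.0 = 57180 J
q5 (cool ice 0→-8.9 °C): 173.8 × 2.14 × 8.9 = 3310 J
Total: 1883 + 394526 + 73170 + 57180 + 3310 = 530069 J = 530 kJ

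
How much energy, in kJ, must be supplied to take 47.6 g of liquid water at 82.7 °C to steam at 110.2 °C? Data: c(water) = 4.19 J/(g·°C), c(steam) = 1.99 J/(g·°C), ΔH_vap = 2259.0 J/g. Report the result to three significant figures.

q = 112 kJ

q1 (heat water 82.7→100.0 °C): 47.6 × 4.19 × 17.3 = 3450 J
q2 (vaporize at 100 °C): 47.6 × 2259.0 = 107528 J
q3 (heat steam 100.0→110.2 °C): 47.6 × 1.99 × 10.2 = 966 J
Total: 3450 + 107528 + 966 = 111944 J = 112 kJ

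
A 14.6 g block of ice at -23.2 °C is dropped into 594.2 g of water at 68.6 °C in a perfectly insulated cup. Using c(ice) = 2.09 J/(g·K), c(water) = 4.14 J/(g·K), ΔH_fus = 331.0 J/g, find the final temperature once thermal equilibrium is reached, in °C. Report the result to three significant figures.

T_f = 64.8 °C

Heat to bring ice to 0 °C and melt it: q₁ = 14.6×2.09×23.2 + 14.6×331.0 = 5540.5 J
Heat the water can supply cooling to 0 °C: 594.2×4.14×68.6 = 168755 J > q₁, so all ice melts.
Energy balance: 594.2×4.14×(68.6 − T) = 5540.5 + 14.6×4.14×(T − 0)
2459.988(68.6 − T) = 5540.5 + 60.444 T
168755 − 5540.5 = 2520.432 T
T = 163214.5 / 2520.432 = 64.76 °C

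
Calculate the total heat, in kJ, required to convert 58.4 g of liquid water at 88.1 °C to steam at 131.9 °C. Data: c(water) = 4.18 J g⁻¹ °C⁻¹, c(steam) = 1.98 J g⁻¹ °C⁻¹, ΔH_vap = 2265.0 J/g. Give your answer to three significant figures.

q = 139 kJ

q1 (heat water 88.1→100.0 °C): 58.4 × 4.18 × 11.9 = 2905 J
q2 (vaporize at 100 °C): 58.4 × 2265.0 = 132276 J
q3 (heat steam 100.0→131.9 °C): 58.4 × 1.98 × 31.9 = 3689 J
Total: 2905 + 132276 + 3689 = 138870 J = 139 kJ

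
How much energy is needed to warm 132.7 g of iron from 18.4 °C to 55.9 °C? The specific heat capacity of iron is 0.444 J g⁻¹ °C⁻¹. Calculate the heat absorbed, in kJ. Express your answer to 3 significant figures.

q = m c ΔT = 132.7 × 0.444 × (55.9 − 18.4)
q = 132.7 × 0.444 × 37.5 = 2209 J = 2.21 kJ

q = 2.21 kJ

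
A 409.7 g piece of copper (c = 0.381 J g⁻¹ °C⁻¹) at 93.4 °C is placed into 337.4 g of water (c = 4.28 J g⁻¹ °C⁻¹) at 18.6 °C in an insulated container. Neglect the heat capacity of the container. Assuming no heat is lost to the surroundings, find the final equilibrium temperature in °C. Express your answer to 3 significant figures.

T_f = 25.9 °C

Heat lost by copper = heat gained by water.
(409.7)(0.381)(93.4 − T) = (337.4)(4.28)(T − 18.6)
156.0957 (93.4 − T) = 1444.072 (T − 18.6)
14579 − 156.0957 T = 1444.072 T − 26860
41439 = 1600.1677 T
T = 25.90 °C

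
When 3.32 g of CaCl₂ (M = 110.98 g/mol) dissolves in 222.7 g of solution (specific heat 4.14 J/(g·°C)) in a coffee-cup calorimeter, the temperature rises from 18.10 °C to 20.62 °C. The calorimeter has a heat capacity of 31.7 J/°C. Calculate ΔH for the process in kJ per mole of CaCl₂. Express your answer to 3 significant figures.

|ΔT| = |20.62 − 18.10| = 2.52 °C
|q_surr| = (222.7 × 4.14 + 31.7) × 2.52 = 953.678 × 2.52 = 2403 J
n(CaCl₂) = 3.32 / 110.98 = 0.02992 mol
Temperature rose, so q_rxn = −|q_surr| = -2.403 kJ
ΔH = q_rxn / n = -80.31 kJ/mol

ΔH = -80.3 kJ/mol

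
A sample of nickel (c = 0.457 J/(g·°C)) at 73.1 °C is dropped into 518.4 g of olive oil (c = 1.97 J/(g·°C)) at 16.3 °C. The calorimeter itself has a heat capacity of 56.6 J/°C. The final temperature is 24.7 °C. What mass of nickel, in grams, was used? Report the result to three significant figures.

m = 409 g

q_gained = (518.4 × 1.97 + 56.6) × (24.7 − 16.3) = 9054 J
q_lost = m × 0.457 × (73.1 − 24.7) = 22.1188 m
m = 9054 / 22.1188 = 409 g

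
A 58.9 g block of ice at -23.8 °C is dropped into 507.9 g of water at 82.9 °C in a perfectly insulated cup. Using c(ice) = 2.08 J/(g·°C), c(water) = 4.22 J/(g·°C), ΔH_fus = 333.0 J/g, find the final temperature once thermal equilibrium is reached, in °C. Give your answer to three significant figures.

T_f = 64.9 °C

Heat to bring ice to 0 °C and melt it: q₁ = 58.9×2.08×23.8 + 58.9×333.0 = 22529 J
Heat the water can supply cooling to 0 °C: 507.9×4.22×82.9 = 177683 J > q₁, so all ice melts.
Energy balance: 507.9×4.22×(82.9 − T) = 22529 + 58.9×4.22×(T − 0)
2143.338(82.9 − T) = 22529 + 248.558 T
177683 − 22529 = 2391.896 T
T = 155154 / 2391.896 = 64.87 °C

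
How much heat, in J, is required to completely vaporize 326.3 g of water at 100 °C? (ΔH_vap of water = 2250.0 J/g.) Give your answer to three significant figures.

q = 734000 J

q = m × ΔH_vap = 326.3 × 2250.0 = 734200 J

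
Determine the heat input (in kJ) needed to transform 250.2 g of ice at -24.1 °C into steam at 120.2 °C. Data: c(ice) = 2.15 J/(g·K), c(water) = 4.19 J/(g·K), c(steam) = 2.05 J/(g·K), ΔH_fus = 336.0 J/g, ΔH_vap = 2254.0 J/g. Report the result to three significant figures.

q1 (heat ice -24.1→0.0 °C): 250.2 × 2.15 × 24.1 = 12964 J
q2 (melt at 0 °C): 250.2 × 336.0 = 84067 J
q3 (heat water 0.0→100.0 °C): 250.2 × 4.19 × 100.0 = 104834 J
q4 (vaporize at 100 °C): 250.2 × 2254.0 = 563951 J
q5 (heat steam 100.0→120.2 °C): 250.2 × 2.05 × 20.2 = 10361 J
Total: 12964 + 84067 + 104834 + 563951 + 10361 = 776177 J = 776 kJ

q = 776 kJ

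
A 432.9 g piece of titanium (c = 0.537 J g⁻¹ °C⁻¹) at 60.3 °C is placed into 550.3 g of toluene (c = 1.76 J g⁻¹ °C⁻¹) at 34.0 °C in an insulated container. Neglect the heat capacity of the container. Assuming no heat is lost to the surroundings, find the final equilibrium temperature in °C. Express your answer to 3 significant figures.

Heat lost by titanium = heat gained by toluene.
(432.9)(0.537)(60.3 − T) = (550.3)(1.76)(T − 34.0)
232.4673 (60.3 − T) = 968.528 (T − 34.0)
14018 − 232.4673 T = 968.528 T − 32930
46948 = 1200.9953 T
T = 39.09 °C

T_f = 39.1 °C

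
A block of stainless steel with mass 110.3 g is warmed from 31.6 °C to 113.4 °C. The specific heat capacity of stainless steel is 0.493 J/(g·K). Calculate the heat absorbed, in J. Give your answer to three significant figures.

q = 4450 J

q = m c ΔT = 110.3 × 0.493 × (113.4 − 31.6)
q = 110.3 × 0.493 × 81.8 = 4448 J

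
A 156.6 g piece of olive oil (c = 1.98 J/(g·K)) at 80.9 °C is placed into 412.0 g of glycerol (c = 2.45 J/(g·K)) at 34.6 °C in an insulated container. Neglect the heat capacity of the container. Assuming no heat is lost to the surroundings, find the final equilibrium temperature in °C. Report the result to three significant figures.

Heat lost by olive oil = heat gained by glycerol.
(156.6)(1.98)(80.9 − T) = (412.0)(2.45)(T − 34.6)
310.068 (80.9 − T) = 1009.4 (T − 34.6)
25085 − 310.068 T = 1009.4 T − 34925
60010 = 1319.468 T
T = 45.48 °C

T_f = 45.5 °C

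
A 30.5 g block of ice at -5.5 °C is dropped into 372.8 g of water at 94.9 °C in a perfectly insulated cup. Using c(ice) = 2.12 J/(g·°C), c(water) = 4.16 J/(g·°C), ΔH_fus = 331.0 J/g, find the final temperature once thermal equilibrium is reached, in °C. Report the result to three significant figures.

Heat to bring ice to 0 °C and melt it: q₁ = 30.5×2.12×5.5 + 30.5×331.0 = 10451 J
Heat the water can supply cooling to 0 °C: 372.8×4.16×94.9 = 147175 J > q₁, so all ice melts.
Energy balance: 372.8×4.16×(94.9 − T) = 10451 + 30.5×4.16×(T − 0)
1550.848(94.9 − T) = 10451 + 126.88 T
147175 − 10451 = 1677.728 T
T = 136724 / 1677.728 = 81.49 °C

T_f = 81.5 °C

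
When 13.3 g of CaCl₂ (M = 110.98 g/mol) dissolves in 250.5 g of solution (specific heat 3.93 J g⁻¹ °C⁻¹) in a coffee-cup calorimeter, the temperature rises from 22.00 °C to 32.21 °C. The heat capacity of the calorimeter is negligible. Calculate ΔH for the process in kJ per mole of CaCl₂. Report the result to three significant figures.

ΔH = -83.9 kJ/mol

|ΔT| = |32.21 − 22.00| = 10.21 °C
|q_surr| = (250.5 × 3.93) × 10.21 = 984.465 × 10.21 = 10050 J
n(CaCl₂) = 13.3 / 110.98 = 0.1198 mol
Temperature rose, so q_rxn = −|q_surr| = -10.05 kJ
ΔH = q_rxn / n = -83.89 kJ/mol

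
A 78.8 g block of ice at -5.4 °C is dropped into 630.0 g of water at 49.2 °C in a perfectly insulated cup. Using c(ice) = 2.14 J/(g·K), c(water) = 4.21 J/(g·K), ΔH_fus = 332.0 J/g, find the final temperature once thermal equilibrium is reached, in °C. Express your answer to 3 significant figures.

Heat to bring ice to 0 °C and melt it: q₁ = 78.8×2.14×5.4 + 78.8×332.0 = 27072 J
Heat the water can supply cooling to 0 °C: 630.0×4.21×49.2 = 130493 J > q₁, so all ice melts.
Energy balance: 630.0×4.21×(49.2 − T) = 27072 + 78.8×4.21×(T − 0)
2652.3(49.2 − T) = 27072 + 331.748 T
130493 − 27072 = 2984.048 T
T = 103421 / 2984.048 = 34.66 °C

T_f = 34.7 °C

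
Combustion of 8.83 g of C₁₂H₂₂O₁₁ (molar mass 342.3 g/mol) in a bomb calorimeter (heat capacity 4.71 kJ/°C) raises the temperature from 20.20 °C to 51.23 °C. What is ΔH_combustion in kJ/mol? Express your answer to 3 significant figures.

ΔT = 51.23 − 20.20 = 31.03 °C
q_cal = C_cal × ΔT = 4.71 × 31.03 = 146.1513 kJ
n = 8.83 / 342.3 = 0.025796 mol
q_rxn = −q_cal = -146.1513 kJ
ΔH = -146.1513 / 0.025796 = -5666 kJ/mol

ΔH = -5670 kJ/mol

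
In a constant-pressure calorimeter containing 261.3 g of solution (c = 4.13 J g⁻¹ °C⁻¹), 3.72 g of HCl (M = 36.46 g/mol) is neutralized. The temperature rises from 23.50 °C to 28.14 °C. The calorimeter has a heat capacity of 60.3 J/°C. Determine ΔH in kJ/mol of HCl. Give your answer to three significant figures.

ΔH = -51.8 kJ/mol

|ΔT| = |28.14 − 23.50| = 4.64 °C
|q_surr| = (261.3 × 4.13 + 60.3) × 4.64 = 1139.469 × 4.64 = 5287 J
n(HCl) = 3.72 / 36.46 = 0.1020 mol
Temperature rose, so q_rxn = −|q_surr| = -5.287 kJ
ΔH = q_rxn / n = -51.83 kJ/mol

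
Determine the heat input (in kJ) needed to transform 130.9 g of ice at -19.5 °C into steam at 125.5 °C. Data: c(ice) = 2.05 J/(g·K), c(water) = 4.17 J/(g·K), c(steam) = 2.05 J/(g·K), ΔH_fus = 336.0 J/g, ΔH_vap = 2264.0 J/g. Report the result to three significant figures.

q = 407 kJ

q1 (heat ice -19.5→0.0 °C): 130.9 × 2.05 × 19.5 = 5233 J
q2 (melt at 0 °C): 130.9 × 336.0 = 43982 J
q3 (heat water 0.0→100.0 °C): 130.9 × 4.17 × 100.0 = 54585 J
q4 (vaporize at 100 °C): 130.9 × 2264.0 = 296358 J
q5 (heat steam 100.0→125.5 °C): 130.9 × 2.05 × 25.5 = 6843 J
Total: 5233 + 43982 + 54585 + 296358 + 6843 = 407001 J = 407 kJ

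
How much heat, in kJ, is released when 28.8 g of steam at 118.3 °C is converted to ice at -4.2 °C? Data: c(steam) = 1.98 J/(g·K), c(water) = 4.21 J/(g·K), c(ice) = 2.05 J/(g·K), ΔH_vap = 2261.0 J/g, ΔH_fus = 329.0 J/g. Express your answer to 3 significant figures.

q1 (cool steam 118.3→100 °C): 28.8 × 1.98 × 18.3 = 1044 J
q2 (condense at 100 °C): 28.8 × 2261.0 = 65117 J
q3 (cool water 100→0 °C): 28.8 × 4.21 × 100.0 = 12125 J
q4 (freeze at 0 °C): 28.8 × 329.0 = 9475 J
q5 (cool ice 0→-4.2 °C): 28.8 × 2.05 × 4.2 = 248 J
Total: 1044 + 65117 + 12125 + 9475 + 248 = 88009 J = 88.0 kJ

q = 88.0 kJ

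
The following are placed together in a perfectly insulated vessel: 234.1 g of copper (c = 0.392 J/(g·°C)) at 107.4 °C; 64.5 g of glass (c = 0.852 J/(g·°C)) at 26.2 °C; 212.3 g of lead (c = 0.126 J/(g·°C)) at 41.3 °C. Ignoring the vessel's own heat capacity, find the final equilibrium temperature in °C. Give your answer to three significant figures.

Σ mᵢcᵢ(T − Tᵢ) = 0  ⇒  T = Σ mᵢcᵢTᵢ / Σ mᵢcᵢ
Σ mᵢcᵢ = 234.1×0.392 + 64.5×0.852 + 212.3×0.126 = 173.4710
Σ mᵢcᵢTᵢ = 91.7672×107.4 + 54.954×26.2 + 26.7498×41.3 = 12400
T = 12400 / 173.4710 = 71.48 °C

T_f = 71.5 °C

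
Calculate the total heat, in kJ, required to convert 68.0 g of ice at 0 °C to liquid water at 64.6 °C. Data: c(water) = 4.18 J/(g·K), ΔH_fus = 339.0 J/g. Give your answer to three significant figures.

q = 41.4 kJ

q1 (melt at 0 °C): 68.0 × 339.0 = 23052 J
q2 (heat water 0.0→64.6 °C): 68.0 × 4.18 × 64.6 = 18362 J
Total: 23052 + 18362 = 41414 J = 41.4 kJ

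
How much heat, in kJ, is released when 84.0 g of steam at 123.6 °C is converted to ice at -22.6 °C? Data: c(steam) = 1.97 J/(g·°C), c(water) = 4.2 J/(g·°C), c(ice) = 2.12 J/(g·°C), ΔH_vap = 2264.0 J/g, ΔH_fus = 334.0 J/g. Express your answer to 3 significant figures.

q1 (cool steam 123.6→100 °C): 84.0 × 1.97 × 23.6 = 3905 J
q2 (condense at 100 °C): 84.0 × 2264.0 = 190176 J
q3 (cool water 100→0 °C): 84.0 × 4.2 × 100.0 = 35280 J
q4 (freeze at 0 °C): 84.0 × 334.0 = 28056 J
q5 (cool ice 0→-22.6 °C): 84.0 × 2.12 × 22.6 = 4025 J
Total: 3905 + 190176 + 35280 + 28056 + 4025 = 261442 J = 261 kJ

q = 261 kJ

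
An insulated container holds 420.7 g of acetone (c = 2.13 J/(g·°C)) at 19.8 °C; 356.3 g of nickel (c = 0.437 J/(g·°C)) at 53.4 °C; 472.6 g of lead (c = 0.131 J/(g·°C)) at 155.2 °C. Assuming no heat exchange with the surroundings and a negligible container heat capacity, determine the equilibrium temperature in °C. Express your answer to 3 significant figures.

Σ mᵢcᵢ(T − Tᵢ) = 0  ⇒  T = Σ mᵢcᵢTᵢ / Σ mᵢcᵢ
Σ mᵢcᵢ = 420.7×2.13 + 356.3×0.437 + 472.6×0.131 = 1113.7047
Σ mᵢcᵢTᵢ = 896.091×19.8 + 155.7031×53.4 + 61.9106×155.2 = 35666
T = 35666 / 1113.7047 = 32.02 °C

T_f = 32.0 °C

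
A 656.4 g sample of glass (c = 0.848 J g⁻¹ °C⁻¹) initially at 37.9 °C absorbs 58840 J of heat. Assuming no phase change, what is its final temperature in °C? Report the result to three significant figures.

ΔT = q / (m c) = 58840 / (656.4 × 0.848) = 105.7 °C
T_f = 37.9 + 105.7 = 143.6 °C

T_f = 144 °C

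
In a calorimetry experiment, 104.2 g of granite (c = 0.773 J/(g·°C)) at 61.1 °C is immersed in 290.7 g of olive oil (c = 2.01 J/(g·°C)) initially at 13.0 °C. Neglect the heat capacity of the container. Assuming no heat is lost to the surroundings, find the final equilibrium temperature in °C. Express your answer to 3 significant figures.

T_f = 18.8 °C

Heat lost by granite = heat gained by olive oil.
(104.2)(0.773)(61.1 − T) = (290.7)(2.01)(T − 13.0)
80.5466 (61.1 − T) = 584.307 (T − 13.0)
4921.4 − 80.5466 T = 584.307 T − 7596.0
12517.4 = 664.8536 T
T = 18.83 °C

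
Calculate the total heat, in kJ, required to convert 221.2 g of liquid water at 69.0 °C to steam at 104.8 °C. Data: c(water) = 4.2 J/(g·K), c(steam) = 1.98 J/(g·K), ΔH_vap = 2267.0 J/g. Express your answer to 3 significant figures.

q1 (heat water 69.0→100.0 °C): 221.2 × 4.2 × 31.0 = 28800 J
q2 (vaporize at 100 °C): 221.2 × 2267.0 = 501460 J
q3 (heat steam 100.0→104.8 °C): 221.2 × 1.98 × 4.8 = 2102 J
Total: 28800 + 501460 + 2102 = 532362 J = 532 kJ

q = 532 kJ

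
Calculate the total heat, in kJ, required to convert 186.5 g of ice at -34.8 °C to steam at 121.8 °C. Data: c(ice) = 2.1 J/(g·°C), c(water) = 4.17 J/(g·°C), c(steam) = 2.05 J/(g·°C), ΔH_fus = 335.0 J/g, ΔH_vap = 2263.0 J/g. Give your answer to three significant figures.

q1 (heat ice -34.8→0.0 °C): 186.5 × 2.1 × 34.8 = 13629 J
q2 (melt at 0 °C): 186.5 × 335.0 = 62478 J
q3 (heat water 0.0→100.0 °C): 186.5 × 4.17 × 100.0 = 77771 J
q4 (vaporize at 100 °C): 186.5 × 2263.0 = 422050 J
q5 (heat steam 100.0→121.8 °C): 186.5 × 2.05 × 21.8 = 8335 J
Total: 13629 + 62478 + 77771 + 422050 + 8335 = 584263 J = 584 kJ

q = 584 kJ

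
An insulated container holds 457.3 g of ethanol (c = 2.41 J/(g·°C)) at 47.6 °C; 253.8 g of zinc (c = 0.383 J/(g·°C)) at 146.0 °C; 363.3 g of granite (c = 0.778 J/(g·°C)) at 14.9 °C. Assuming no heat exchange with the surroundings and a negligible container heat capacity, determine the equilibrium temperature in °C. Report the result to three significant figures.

Σ mᵢcᵢ(T − Tᵢ) = 0  ⇒  T = Σ mᵢcᵢTᵢ / Σ mᵢcᵢ
Σ mᵢcᵢ = 457.3×2.41 + 253.8×0.383 + 363.3×0.778 = 1481.9458
Σ mᵢcᵢTᵢ = 1102.093×47.6 + 97.2054×146.0 + 282.6474×14.9 = 70863
T = 70863 / 1481.9458 = 47.82 °C

T_f = 47.8 °C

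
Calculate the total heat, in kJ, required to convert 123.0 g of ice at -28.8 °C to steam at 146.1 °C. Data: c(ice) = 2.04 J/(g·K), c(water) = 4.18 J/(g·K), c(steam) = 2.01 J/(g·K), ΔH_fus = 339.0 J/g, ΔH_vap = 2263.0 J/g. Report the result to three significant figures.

q = 390 kJ

q1 (heat ice -28.8→0.0 °C): 123.0 × 2.04 × 28.8 = 7226 J
q2 (melt at 0 °C): 123.0 × 339.0 = 41697 J
q3 (heat water 0.0→100.0 °C): 123.0 × 4.18 × 100.0 = 51414 J
q4 (vaporize at 100 °C): 123.0 × 2263.0 = 278349 J
q5 (heat steam 100.0→146.1 °C): 123.0 × 2.01 × 46.1 = 11397 J
Total: 7226 + 41697 + 51414 + 278349 + 11397 = 390083 J = 390 kJ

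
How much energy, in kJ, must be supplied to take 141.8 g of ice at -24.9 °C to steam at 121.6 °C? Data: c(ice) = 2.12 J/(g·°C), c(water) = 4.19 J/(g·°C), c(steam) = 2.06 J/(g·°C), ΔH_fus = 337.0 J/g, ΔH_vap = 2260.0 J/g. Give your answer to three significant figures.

q1 (heat ice -24.9→0.0 °C): 141.8 × 2.12 × 24.9 = 7485 J
q2 (melt at 0 °C): 141.8 × 337.0 = 47787 J
q3 (heat water 0.0→100.0 °C): 141.8 × 4.19 × 100.0 = 59414 J
q4 (vaporize at 100 °C): 141.8 × 2260.0 = 320468 J
q5 (heat steam 100.0→121.6 °C): 141.8 × 2.06 × 21.6 = 6310 J
Total: 7485 + 47787 + 59414 + 320468 + 6310 = 441464 J = 441 kJ

q = 441 kJ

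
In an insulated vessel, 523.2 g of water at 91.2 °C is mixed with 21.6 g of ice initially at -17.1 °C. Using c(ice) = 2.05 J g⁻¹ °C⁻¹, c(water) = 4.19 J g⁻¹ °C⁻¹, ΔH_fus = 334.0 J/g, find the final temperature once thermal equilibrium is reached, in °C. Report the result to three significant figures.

Heat to bring ice to 0 °C and melt it: q₁ = 21.6×2.05×17.1 + 21.6×334.0 = 7971.6 J
Heat the water can supply cooling to 0 °C: 523.2×4.19×91.2 = 199929 J > q₁, so all ice melts.
Energy balance: 523.2×4.19×(91.2 − T) = 7971.6 + 21.6×4.19×(T − 0)
2192.208(91.2 − T) = 7971.6 + 90.504 T
199929 − 7971.6 = 2282.712 T
T = 191957.4 / 2282.712 = 84.09 °C

T_f = 84.1 °C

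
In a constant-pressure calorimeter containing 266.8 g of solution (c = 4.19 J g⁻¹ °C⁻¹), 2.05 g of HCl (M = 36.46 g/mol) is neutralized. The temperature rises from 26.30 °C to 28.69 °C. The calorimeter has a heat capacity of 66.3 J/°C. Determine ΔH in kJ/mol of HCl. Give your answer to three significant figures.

|ΔT| = |28.69 − 26.30| = 2.39 °C
|q_surr| = (266.8 × 4.19 + 66.3) × 2.39 = 1184.192 × 2.39 = 2830 J
n(HCl) = 2.05 / 36.46 = 0.05623 mol
Temperature rose, so q_rxn = −|q_surr| = -2.830 kJ
ΔH = q_rxn / n = -50.33 kJ/mol

ΔH = -50.3 kJ/mol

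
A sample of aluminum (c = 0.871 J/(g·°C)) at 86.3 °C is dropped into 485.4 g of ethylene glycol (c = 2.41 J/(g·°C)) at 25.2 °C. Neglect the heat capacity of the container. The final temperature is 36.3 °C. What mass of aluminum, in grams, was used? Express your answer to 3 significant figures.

m = 298 g

q_gained = (485.4 × 2.41) × (36.3 − 25.2) = 12980 J
q_lost = m × 0.871 × (86.3 − 36.3) = 43.55 m
m = 12980 / 43.55 = 298 g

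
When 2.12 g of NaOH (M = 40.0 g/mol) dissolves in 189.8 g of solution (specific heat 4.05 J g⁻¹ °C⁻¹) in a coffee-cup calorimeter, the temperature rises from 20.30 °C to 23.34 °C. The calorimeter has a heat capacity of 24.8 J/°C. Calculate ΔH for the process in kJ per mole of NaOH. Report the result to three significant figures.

|ΔT| = |23.34 − 20.30| = 3.04 °C
|q_surr| = (189.8 × 4.05 + 24.8) × 3.04 = 793.49 × 3.04 = 2412 J
n(NaOH) = 2.12 / 40.0 = 0.05300 mol
Temperature rose, so q_rxn = −|q_surr| = -2.412 kJ
ΔH = q_rxn / n = -45.51 kJ/mol

ΔH = -45.5 kJ/mol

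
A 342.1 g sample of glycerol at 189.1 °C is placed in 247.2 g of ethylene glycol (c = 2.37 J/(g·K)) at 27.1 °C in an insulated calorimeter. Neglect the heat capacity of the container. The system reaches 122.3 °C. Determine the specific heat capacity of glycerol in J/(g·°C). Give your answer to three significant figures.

q_gained = (247.2 × 2.37) × (122.3 − 27.1) = 55770 J
q_lost = 342.1 × c × (189.1 − 122.3) = 22852.28 c
Set equal: c = 55770 / 22852.28 = 2.44 J/(g·°C)

c = 2.44 J/(g·°C)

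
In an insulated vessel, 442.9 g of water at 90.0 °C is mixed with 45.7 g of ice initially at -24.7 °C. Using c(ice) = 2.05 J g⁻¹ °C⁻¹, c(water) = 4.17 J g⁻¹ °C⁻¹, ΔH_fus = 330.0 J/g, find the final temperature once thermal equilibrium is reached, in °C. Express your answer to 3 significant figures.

T_f = 73.0 °C

Heat to bring ice to 0 °C and melt it: q₁ = 45.7×2.05×24.7 + 45.7×330.0 = 17395 J
Heat the water can supply cooling to 0 °C: 442.9×4.17×90.0 = 166220 J > q₁, so all ice melts.
Energy balance: 442.9×4.17×(90.0 − T) = 17395 + 45.7×4.17×(T − 0)
1846.893(90.0 − T) = 17395 + 190.569 T
166220 − 17395 = 2037.462 T
T = 148825 / 2037.462 = 73.04 °C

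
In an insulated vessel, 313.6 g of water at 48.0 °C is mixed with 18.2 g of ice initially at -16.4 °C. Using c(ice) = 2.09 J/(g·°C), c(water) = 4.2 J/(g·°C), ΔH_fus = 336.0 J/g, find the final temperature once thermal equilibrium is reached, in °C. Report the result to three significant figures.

T_f = 40.5 °C

Heat to bring ice to 0 °C and melt it: q₁ = 18.2×2.09×16.4 + 18.2×336.0 = 6739.0 J
Heat the water can supply cooling to 0 °C: 313.6×4.2×48.0 = 63221.8 J > q₁, so all ice melts.
Energy balance: 313.6×4.2×(48.0 − T) = 6739.0 + 18.2×4.2×(T − 0)
1317.12(48.0 − T) = 6739.0 + 76.44 T
63221.8 − 6739.0 = 1393.56 T
T = 56482.8 / 1393.56 = 40.53 °C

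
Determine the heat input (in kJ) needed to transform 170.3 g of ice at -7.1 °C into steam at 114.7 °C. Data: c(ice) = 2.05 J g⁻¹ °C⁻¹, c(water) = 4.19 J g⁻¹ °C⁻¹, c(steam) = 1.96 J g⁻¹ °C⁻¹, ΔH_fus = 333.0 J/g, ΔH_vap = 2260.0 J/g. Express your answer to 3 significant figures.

q1 (heat ice -7.1→0.0 °C): 170.3 × 2.05 × 7.1 = 2479 J
q2 (melt at 0 °C): 170.3 × 333.0 = 56710 J
q3 (heat water 0.0→100.0 °C): 170.3 × 4.19 × 100.0 = 71356 J
q4 (vaporize at 100 °C): 170.3 × 2260.0 = 384878 J
q5 (heat steam 100.0→114.7 °C): 170.3 × 1.96 × 14.7 = 4907 J
Total: 2479 + 56710 + 71356 + 384878 + 4907 = 520330 J = 520 kJ

q = 520 kJ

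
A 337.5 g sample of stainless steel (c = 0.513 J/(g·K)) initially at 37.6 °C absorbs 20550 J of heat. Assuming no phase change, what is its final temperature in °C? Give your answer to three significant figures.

T_f = 156 °C

ΔT = q / (m c) = 20550 / (337.5 × 0.513) = 118.7 °C
T_f = 37.6 + 118.7 = 156.3 °C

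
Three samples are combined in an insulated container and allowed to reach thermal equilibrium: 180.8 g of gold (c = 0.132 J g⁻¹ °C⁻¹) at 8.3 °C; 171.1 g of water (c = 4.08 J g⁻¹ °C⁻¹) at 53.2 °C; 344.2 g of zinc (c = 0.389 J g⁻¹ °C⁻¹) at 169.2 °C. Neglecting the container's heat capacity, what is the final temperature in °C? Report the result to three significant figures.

Σ mᵢcᵢ(T − Tᵢ) = 0  ⇒  T = Σ mᵢcᵢTᵢ / Σ mᵢcᵢ
Σ mᵢcᵢ = 180.8×0.132 + 171.1×4.08 + 344.2×0.389 = 855.8474
Σ mᵢcᵢTᵢ = 23.8656×8.3 + 698.088×53.2 + 133.8938×169.2 = 59991
T = 59991 / 855.8474 = 70.10 °C

T_f = 70.1 °C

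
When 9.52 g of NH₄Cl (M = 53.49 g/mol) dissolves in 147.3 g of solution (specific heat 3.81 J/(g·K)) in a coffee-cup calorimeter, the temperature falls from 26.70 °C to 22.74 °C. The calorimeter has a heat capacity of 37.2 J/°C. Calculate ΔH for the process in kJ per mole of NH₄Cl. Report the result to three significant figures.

|ΔT| = |22.74 − 26.70| = 3.96 °C
|q_surr| = (147.3 × 3.81 + 37.2) × 3.96 = 598.413 × 3.96 = 2370 J
n(NH₄Cl) = 9.52 / 53.49 = 0.1780 mol
Temperature fell, so q_rxn = +|q_surr| = 2.370 kJ
ΔH = q_rxn / n = 13.31 kJ/mol

ΔH = 13.3 kJ/mol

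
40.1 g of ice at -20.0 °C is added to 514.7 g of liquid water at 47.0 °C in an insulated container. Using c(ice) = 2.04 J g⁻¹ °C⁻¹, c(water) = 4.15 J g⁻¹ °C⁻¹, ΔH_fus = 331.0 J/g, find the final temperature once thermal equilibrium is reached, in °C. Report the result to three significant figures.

Heat to bring ice to 0 °C and melt it: q₁ = 40.1×2.04×20.0 + 40.1×331.0 = 14909 J
Heat the water can supply cooling to 0 °C: 514.7×4.15×47.0 = 100392 J > q₁, so all ice melts.
Energy balance: 514.7×4.15×(47.0 − T) = 14909 + 40.1×4.15×(T − 0)
2136.005(47.0 − T) = 14909 + 166.415 T
100392 − 14909 = 2302.420 T
T = 85483 / 2302.420 = 37.13 °C

T_f = 37.1 °C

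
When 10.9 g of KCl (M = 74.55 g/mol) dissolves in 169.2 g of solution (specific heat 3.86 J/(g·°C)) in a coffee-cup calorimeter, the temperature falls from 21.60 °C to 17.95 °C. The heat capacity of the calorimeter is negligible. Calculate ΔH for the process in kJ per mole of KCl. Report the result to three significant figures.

ΔH = 16.3 kJ/mol

|ΔT| = |17.95 − 21.60| = 3.65 °C
|q_surr| = (169.2 × 3.86) × 3.65 = 653.112 × 3.65 = 2384 J
n(KCl) = 10.9 / 74.55 = 0.1462 mol
Temperature fell, so q_rxn = +|q_surr| = 2.384 kJ
ΔH = q_rxn / n = 16.31 kJ/mol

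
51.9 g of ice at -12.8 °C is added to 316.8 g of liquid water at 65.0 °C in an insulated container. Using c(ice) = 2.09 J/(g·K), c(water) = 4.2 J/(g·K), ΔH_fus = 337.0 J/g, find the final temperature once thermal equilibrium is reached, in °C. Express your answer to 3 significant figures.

Heat to bring ice to 0 °C and melt it: q₁ = 51.9×2.09×12.8 + 51.9×337.0 = 18879 J
Heat the water can supply cooling to 0 °C: 316.8×4.2×65.0 = 86486.4 J > q₁, so all ice melts.
Energy balance: 316.8×4.2×(65.0 − T) = 18879 + 51.9×4.2×(T − 0)
1330.56(65.0 − T) = 18879 + 217.98 T
86486.4 − 18879 = 1548.54 T
T = 67607.4 / 1548.54 = 43.66 °C

T_f = 43.7 °C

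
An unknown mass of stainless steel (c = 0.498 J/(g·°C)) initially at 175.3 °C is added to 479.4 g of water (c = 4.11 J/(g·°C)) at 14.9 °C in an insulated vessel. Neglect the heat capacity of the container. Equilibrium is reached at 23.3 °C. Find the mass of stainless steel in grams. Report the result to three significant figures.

m = 219 g

q_gained = (479.4 × 4.11) × (23.3 − 14.9) = 16550 J
q_lost = m × 0.498 × (175.3 − 23.3) = 75.696 m
m = 16550 / 75.696 = 219 g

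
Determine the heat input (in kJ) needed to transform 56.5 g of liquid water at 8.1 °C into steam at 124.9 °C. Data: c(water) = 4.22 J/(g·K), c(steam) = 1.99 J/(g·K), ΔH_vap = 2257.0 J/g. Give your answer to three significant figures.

q1 (heat water 8.1→100.0 °C): 56.5 × 4.22 × 91.9 = 21912 J
q2 (vaporize at 100 °C): 56.5 × 2257.0 = 127521 J
q3 (heat steam 100.0→124.9 °C): 56.5 × 1.99 × 24.9 = 2800 J
Total: 21912 + 127521 + 2800 = 152233 J = 152 kJ

q = 152 kJ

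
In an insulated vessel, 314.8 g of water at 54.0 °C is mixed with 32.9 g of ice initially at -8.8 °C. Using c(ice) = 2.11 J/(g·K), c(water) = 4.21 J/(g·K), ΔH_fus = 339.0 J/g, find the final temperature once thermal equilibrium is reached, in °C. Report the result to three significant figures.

T_f = 40.9 °C

Heat to bring ice to 0 °C and melt it: q₁ = 32.9×2.11×8.8 + 32.9×339.0 = 11764 J
Heat the water can supply cooling to 0 °C: 314.8×4.21×54.0 = 71566.6 J > q₁, so all ice melts.
Energy balance: 314.8×4.21×(54.0 − T) = 11764 + 32.9×4.21×(T − 0)
1325.308(54.0 − T) = 11764 + 138.509 T
71566.6 − 11764 = 1463.817 T
T = 59802.6 / 1463.817 = 40.85 °C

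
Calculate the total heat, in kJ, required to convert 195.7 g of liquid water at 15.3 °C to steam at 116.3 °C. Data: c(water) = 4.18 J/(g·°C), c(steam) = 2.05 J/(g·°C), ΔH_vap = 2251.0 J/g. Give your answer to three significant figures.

q1 (heat water 15.3→100.0 °C): 195.7 × 4.18 × 84.7 = 69287 J
q2 (vaporize at 100 °C): 195.7 × 2251.0 = 440521 J
q3 (heat steam 100.0→116.3 °C): 195.7 × 2.05 × 16.3 = 6539 J
Total: 69287 + 440521 + 6539 = 516347 J = 516 kJ

q = 516 kJ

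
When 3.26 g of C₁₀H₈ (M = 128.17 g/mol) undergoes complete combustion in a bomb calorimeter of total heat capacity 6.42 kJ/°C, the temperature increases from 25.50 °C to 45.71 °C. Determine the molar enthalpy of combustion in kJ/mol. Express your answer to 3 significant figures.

ΔT = 45.71 − 25.50 = 20.21 °C
q_cal = C_cal × ΔT = 6.42 × 20.21 = 129.7482 kJ
n = 3.26 / 128.17 = 0.02543 mol
q_rxn = −q_cal = -129.7482 kJ
ΔH = -129.7482 / 0.02543 = -5102 kJ/mol

ΔH = -5100 kJ/mol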